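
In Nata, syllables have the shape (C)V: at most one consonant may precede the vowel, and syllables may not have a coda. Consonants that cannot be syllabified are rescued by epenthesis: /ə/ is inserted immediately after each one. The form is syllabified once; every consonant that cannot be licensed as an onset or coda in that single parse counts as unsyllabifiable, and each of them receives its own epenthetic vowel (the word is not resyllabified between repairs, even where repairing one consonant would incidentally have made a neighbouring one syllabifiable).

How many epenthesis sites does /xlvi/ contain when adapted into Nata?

2

The unsyllabifiable consonants are /x/, /l/; each receives one epenthetic vowel.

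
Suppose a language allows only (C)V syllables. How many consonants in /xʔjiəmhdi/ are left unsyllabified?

4

The consonants /x/, /ʔ/, /m/, /h/ cannot be parsed into a legal (C)V syllable (no codas are permitted; onsets are limited to one consonant).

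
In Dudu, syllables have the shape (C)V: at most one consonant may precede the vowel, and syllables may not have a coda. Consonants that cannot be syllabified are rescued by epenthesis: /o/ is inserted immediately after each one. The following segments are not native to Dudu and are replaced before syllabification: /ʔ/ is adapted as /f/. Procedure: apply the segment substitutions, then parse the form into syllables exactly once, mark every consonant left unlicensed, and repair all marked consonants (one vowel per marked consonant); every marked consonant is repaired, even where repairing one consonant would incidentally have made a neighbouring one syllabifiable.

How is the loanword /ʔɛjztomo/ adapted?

Substitution: /ʔ/ → /f/, giving /fɛjztomo/.
Under (C)V, the unsyllabifiable consonants are /j/, /z/ (no codas are permitted; onsets are limited to one consonant).
Epenthesis after each stranded consonant: /j/ → /jo/, /z/ → /zo/.

fɛjozotomo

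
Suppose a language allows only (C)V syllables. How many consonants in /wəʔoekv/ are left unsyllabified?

2

Syllabifying with onset maximization leaves /k/, /v/ stranded (no codas are permitted; onsets are limited to one consonant).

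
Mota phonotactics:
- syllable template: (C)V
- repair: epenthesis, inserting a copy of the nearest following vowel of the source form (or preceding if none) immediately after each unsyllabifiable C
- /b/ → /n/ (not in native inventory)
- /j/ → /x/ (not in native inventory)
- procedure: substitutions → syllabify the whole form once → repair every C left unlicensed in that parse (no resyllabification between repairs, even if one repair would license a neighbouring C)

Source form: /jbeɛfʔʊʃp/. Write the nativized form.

xeneɛfʊʔʊʃʊpʊ

Substitution: /j/ → /x/, /b/ → /n/, giving /xneɛfʔʊʃp/.
The consonants /x/, /f/, /ʃ/, /p/ cannot be parsed into a legal (C)V syllable (no codas are permitted; onsets are limited to one consonant).
Epenthesis after each stranded consonant: /x/ → /xe/, /f/ → /fʊ/, /ʃ/ → /ʃʊ/, /p/ → /pʊ/.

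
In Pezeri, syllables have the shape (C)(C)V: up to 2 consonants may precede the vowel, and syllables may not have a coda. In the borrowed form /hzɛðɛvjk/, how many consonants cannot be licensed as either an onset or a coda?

3

Under (C)(C)V, the unsyllabifiable consonants are /v/, /j/, /k/ (no codas are permitted; onsets may contain at most 2 consonants).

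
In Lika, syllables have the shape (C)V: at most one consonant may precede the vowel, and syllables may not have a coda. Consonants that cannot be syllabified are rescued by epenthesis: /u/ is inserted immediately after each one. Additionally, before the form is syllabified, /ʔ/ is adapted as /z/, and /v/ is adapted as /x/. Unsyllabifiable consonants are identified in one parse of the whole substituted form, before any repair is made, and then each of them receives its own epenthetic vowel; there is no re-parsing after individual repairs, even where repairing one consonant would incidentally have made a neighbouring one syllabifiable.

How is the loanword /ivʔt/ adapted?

Substitution: /v/ → /x/, /ʔ/ → /z/, giving /ixzt/.
Syllabifying with onset maximization leaves /x/, /z/, /t/ stranded (no codas are permitted; onsets are limited to one consonant).
Inserting the epenthetic vowel yields /x/ → /xu/, /z/ → /zu/, /t/ → /tu/.

ixuzutu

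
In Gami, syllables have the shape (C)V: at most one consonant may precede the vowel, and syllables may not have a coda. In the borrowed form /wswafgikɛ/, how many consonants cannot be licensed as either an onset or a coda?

Under (C)V, the unsyllabifiable consonants are /w/, /s/, /f/ (no codas are permitted; onsets are limited to one consonant).

3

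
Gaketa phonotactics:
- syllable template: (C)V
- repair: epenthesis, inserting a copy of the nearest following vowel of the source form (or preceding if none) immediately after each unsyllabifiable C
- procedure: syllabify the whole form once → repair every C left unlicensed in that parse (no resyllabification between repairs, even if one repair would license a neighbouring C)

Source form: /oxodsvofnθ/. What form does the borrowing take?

Under (C)V, the unsyllabifiable consonants are /d/, /s/, /f/, /n/, /θ/ (no codas are permitted; onsets are limited to one consonant).
Each unlicensed consonant becomes the onset of a new syllable: /d/ → /do/, /s/ → /so/, /f/ → /fo/, /n/ → /no/, /θ/ → /θo/.

oxodosovofonoθo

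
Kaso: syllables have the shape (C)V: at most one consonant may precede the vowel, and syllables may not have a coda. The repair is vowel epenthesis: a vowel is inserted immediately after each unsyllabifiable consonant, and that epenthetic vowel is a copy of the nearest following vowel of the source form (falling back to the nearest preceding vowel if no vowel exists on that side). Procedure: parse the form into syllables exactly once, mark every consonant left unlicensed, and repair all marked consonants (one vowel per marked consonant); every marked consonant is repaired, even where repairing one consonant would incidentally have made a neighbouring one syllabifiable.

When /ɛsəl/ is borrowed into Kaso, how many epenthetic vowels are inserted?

1

The unsyllabifiable consonants are /l/; each receives one epenthetic vowel.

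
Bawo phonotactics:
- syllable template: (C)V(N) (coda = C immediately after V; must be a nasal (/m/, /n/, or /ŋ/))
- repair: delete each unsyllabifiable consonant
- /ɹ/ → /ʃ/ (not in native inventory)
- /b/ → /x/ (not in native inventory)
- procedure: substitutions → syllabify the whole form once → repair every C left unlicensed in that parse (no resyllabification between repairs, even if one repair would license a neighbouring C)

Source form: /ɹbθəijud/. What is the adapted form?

Substitution: /ɹ/ → /ʃ/, /b/ → /x/, giving /ʃxθəijud/.
Under (C)V(N), the unsyllabifiable consonants are /ʃ/, /x/, /d/ (only a nasal (/m/, /n/, or /ŋ/) is licensed in coda position; onsets are limited to one consonant).
Deleting the stranded consonants removes /ʃ/, /x/, /d/.

θəiju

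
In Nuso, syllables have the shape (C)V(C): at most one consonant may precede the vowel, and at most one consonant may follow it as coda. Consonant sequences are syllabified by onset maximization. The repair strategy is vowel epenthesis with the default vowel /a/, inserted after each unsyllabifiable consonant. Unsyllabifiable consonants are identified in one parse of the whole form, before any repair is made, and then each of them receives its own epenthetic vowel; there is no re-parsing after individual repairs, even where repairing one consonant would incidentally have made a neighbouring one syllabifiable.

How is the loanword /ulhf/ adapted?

ulhafa

Syllabifying with onset maximization leaves /h/, /f/ stranded (at most one coda consonant is licensed; onsets are limited to one consonant).
Each unlicensed consonant becomes the onset of a new syllable: /h/ → /ha/, /f/ → /fa/.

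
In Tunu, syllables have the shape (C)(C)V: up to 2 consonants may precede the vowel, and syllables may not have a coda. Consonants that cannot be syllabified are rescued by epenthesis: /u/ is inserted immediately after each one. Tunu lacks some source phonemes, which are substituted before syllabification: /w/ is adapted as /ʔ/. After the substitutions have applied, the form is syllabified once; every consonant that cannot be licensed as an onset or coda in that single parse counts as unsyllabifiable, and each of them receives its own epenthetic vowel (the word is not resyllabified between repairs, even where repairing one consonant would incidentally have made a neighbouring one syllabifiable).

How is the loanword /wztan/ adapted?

ʔuztanu

Substitution: /w/ → /ʔ/, giving /ʔztan/.
Syllabifying with onset maximization leaves /ʔ/, /n/ stranded (no codas are permitted; onsets may contain at most 2 consonants).
Each unlicensed consonant becomes the onset of a new syllable: /ʔ/ → /ʔu/, /n/ → /nu/.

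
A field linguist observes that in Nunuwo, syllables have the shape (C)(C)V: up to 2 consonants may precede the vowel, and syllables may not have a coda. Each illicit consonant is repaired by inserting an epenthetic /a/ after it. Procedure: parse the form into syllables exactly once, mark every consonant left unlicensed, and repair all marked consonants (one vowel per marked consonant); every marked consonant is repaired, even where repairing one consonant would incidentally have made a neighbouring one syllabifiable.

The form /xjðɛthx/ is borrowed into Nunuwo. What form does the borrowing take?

xajðɛtahaxa

Under (C)(C)V, the unsyllabifiable consonants are /x/, /t/, /h/, /x/ (no codas are permitted; onsets may contain at most 2 consonants).
Inserting the epenthetic vowel yields /x/ → /xa/, /t/ → /ta/, /h/ → /ha/, /x/ → /xa/.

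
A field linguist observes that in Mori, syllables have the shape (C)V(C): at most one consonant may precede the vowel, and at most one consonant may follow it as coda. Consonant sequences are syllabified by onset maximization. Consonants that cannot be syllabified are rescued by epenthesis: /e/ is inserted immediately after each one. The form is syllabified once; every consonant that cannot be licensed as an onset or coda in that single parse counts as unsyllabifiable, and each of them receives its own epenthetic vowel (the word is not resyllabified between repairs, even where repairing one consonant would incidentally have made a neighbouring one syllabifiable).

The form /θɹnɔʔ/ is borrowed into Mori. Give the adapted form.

Under (C)V(C), the unsyllabifiable consonants are /θ/, /ɹ/ (at most one coda consonant is licensed; onsets are limited to one consonant).
Inserting the epenthetic vowel yields /θ/ → /θe/, /ɹ/ → /ɹe/.

θeɹenɔʔ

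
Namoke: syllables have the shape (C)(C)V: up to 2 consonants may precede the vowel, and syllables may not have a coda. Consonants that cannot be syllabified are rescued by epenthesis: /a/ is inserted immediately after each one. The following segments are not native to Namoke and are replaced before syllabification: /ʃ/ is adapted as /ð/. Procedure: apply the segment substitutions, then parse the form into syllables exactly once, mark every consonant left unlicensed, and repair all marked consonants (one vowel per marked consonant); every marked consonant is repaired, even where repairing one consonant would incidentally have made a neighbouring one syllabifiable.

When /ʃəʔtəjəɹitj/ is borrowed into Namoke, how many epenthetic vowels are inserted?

After substitution the input is /ðəʔtəjəɹitj/.
The unsyllabifiable consonants are /t/, /j/; each receives one epenthetic vowel.

2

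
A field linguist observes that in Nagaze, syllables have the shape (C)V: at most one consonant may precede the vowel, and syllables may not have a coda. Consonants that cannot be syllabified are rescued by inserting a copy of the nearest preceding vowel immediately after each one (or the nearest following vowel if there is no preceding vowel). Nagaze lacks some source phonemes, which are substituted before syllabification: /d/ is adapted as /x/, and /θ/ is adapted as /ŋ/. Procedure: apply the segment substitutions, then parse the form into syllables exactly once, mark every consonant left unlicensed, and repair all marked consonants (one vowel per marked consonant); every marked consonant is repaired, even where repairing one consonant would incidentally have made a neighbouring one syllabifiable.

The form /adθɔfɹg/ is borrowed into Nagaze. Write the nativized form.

Substitution: /d/ → /x/, /θ/ → /ŋ/, giving /axŋɔfɹg/.
The consonants /x/, /f/, /ɹ/, /g/ cannot be parsed into a legal (C)V syllable (no codas are permitted; onsets are limited to one consonant).
Inserting the epenthetic vowel yields /x/ → /xa/, /f/ → /fɔ/, /ɹ/ → /ɹɔ/, /g/ → /gɔ/.

axaŋɔfɔɹɔgɔ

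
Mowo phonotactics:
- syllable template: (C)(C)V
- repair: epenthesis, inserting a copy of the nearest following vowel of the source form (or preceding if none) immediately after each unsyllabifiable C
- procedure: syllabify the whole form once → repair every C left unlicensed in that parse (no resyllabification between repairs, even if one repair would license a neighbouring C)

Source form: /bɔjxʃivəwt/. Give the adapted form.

bɔjixʃivəwətə

Under (C)(C)V, the unsyllabifiable consonants are /j/, /w/, /t/ (no codas are permitted; onsets may contain at most 2 consonants).
Epenthesis after each stranded consonant: /j/ → /ji/, /w/ → /wə/, /t/ → /tə/.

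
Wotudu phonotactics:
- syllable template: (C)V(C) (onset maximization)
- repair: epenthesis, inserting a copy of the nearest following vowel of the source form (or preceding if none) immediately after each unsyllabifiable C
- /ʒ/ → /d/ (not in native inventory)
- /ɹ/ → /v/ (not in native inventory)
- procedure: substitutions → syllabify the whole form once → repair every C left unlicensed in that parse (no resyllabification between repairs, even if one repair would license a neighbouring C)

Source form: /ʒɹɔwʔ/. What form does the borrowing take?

Substitution: /ʒ/ → /d/, /ɹ/ → /v/, giving /dvɔwʔ/.
Under (C)V(C), the unsyllabifiable consonants are /d/, /ʔ/ (at most one coda consonant is licensed; onsets are limited to one consonant).
Each unlicensed consonant becomes the onset of a new syllable: /d/ → /dɔ/, /ʔ/ → /ʔɔ/.

dɔvɔwʔɔ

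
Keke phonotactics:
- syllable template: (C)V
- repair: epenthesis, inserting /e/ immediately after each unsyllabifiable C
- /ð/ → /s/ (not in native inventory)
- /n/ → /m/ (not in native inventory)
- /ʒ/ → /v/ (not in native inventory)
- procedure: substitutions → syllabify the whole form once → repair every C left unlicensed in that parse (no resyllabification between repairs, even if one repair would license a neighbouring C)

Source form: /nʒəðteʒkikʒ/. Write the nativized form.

Substitution: /n/ → /m/, /ʒ/ → /v/, /ð/ → /s/, giving /mvəstevkikv/.
Syllabifying with onset maximization leaves /m/, /s/, /v/, /k/, /v/ stranded (no codas are permitted; onsets are limited to one consonant).
Epenthesis after each stranded consonant: /m/ → /me/, /s/ → /se/, /v/ → /ve/, /k/ → /ke/, /v/ → /ve/.

mevəsetevekikeve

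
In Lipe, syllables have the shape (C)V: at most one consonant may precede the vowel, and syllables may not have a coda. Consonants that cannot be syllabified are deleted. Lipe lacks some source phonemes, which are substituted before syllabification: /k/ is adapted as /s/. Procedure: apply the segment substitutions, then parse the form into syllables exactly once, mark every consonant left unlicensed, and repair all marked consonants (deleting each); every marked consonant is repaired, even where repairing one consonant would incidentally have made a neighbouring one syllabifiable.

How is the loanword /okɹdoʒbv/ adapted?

odo

Substitution: /k/ → /s/, giving /osɹdoʒbv/.
Under (C)V, the unsyllabifiable consonants are /s/, /ɹ/, /ʒ/, /b/, /v/ (no codas are permitted; onsets are limited to one consonant).
Each unlicensed consonant is deleted: /s/, /ɹ/, /ʒ/, /b/, /v/.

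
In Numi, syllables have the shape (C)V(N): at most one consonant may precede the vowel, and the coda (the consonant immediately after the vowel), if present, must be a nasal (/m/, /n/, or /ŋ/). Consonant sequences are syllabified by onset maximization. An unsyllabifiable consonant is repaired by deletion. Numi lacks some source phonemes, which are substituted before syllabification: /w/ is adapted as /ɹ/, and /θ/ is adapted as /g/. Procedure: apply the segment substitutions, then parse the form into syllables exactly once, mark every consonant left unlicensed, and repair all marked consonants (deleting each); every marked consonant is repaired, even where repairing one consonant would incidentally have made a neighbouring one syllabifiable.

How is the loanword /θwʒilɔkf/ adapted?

Substitution: /θ/ → /g/, /w/ → /ɹ/, giving /gɹʒilɔkf/.
The consonants /g/, /ɹ/, /k/, /f/ cannot be parsed into a legal (C)V(N) syllable (only a nasal (/m/, /n/, or /ŋ/) is licensed in coda position; onsets are limited to one consonant).
Deletion applies to /g/, /ɹ/, /k/, /f/.

ʒilɔ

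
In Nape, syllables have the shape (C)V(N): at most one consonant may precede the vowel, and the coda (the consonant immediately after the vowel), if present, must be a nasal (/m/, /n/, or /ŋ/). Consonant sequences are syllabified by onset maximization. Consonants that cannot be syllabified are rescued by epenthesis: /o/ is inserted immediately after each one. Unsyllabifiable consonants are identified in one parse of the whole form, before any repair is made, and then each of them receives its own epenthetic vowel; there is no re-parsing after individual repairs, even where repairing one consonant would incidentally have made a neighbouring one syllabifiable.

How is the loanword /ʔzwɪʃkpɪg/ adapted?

Under (C)V(N), the unsyllabifiable consonants are /ʔ/, /z/, /ʃ/, /k/, /g/ (only a nasal (/m/, /n/, or /ŋ/) is licensed in coda position; onsets are limited to one consonant).
Epenthesis after each stranded consonant: /ʔ/ → /ʔo/, /z/ → /zo/, /ʃ/ → /ʃo/, /k/ → /ko/, /g/ → /go/.

ʔozowɪʃokopɪgo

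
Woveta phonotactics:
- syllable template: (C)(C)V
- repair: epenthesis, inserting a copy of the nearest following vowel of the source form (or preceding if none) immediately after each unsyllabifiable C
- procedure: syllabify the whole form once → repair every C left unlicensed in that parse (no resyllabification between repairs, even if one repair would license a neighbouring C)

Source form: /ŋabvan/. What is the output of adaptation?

The consonants /n/ cannot be parsed into a legal (C)(C)V syllable (no codas are permitted; onsets may contain at most 2 consonants).
Epenthesis after each stranded consonant: /n/ → /na/.

ŋabvana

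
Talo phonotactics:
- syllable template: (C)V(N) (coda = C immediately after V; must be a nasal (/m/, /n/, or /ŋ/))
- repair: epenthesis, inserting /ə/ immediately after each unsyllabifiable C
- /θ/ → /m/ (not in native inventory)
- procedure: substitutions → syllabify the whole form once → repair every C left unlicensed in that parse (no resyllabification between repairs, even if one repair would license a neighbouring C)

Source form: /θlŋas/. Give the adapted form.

mələŋasə

Substitution: /θ/ → /m/, giving /mlŋas/.
The consonants /m/, /l/, /s/ cannot be parsed into a legal (C)V(N) syllable (only a nasal (/m/, /n/, or /ŋ/) is licensed in coda position; onsets are limited to one consonant).
Inserting the epenthetic vowel yields /m/ → /mə/, /l/ → /lə/, /s/ → /sə/.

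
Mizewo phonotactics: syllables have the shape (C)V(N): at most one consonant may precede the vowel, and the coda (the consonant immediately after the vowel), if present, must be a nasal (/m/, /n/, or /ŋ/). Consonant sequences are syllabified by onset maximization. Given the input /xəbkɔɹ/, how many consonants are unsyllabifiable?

Syllabifying with onset maximization leaves /b/, /ɹ/ stranded (only a nasal (/m/, /n/, or /ŋ/) is licensed in coda position; onsets are limited to one consonant).

2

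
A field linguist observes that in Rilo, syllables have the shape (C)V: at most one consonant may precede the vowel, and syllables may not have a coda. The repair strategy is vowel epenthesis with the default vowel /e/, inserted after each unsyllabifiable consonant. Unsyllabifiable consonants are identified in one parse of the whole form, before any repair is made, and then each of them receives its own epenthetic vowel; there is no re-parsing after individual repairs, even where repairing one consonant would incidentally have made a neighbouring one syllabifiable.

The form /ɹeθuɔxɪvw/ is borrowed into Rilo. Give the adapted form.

ɹeθuɔxɪvewe

The consonants /v/, /w/ cannot be parsed into a legal (C)V syllable (no codas are permitted; onsets are limited to one consonant).
Epenthesis after each stranded consonant: /v/ → /ve/, /w/ → /we/.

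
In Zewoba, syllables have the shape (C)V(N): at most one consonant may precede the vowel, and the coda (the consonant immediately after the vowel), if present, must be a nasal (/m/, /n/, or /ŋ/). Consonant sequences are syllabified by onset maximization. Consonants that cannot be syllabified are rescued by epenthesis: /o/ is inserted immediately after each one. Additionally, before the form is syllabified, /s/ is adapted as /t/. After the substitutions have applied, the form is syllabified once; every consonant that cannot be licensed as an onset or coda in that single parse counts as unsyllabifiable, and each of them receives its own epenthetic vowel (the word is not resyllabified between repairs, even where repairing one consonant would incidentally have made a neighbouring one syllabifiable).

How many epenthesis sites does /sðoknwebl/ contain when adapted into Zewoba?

After substitution the input is /tðoknwebl/.
The unsyllabifiable consonants are /t/, /k/, /n/, /b/, /l/; each receives one epenthetic vowel.

5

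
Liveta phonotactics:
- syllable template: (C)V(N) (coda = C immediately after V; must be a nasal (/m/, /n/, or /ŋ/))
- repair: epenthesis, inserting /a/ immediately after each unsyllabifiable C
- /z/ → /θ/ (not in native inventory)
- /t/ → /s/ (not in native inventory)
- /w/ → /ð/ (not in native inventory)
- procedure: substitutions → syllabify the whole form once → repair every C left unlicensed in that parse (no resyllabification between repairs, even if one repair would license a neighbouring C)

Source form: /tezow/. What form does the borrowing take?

Substitution: /t/ → /s/, /z/ → /θ/, /w/ → /ð/, giving /seθoð/.
The consonants /ð/ cannot be parsed into a legal (C)V(N) syllable (only a nasal (/m/, /n/, or /ŋ/) is licensed in coda position; onsets are limited to one consonant).
Each unlicensed consonant becomes the onset of a new syllable: /ð/ → /ða/.

seθoða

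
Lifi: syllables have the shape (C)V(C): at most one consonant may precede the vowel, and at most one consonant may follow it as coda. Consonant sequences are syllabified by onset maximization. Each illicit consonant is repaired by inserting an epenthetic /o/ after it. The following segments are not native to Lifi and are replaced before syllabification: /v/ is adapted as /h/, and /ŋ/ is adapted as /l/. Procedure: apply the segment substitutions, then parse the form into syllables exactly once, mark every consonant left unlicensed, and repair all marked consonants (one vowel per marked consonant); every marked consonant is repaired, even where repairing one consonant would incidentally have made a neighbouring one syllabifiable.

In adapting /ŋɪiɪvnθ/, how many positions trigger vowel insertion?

After substitution the input is /lɪiɪhnθ/.
The unsyllabifiable consonants are /n/, /θ/; each receives one epenthetic vowel.

2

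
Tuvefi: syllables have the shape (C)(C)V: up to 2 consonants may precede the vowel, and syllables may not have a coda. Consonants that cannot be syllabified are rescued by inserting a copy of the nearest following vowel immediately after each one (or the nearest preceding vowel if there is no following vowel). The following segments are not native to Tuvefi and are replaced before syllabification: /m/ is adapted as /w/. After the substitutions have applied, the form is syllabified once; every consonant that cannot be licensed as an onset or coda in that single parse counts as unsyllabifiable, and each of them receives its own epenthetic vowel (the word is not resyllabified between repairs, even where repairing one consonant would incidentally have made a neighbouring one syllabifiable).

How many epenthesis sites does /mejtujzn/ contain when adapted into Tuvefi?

After substitution the input is /wejtujzn/.
The unsyllabifiable consonants are /j/, /z/, /n/; each receives one epenthetic vowel.

3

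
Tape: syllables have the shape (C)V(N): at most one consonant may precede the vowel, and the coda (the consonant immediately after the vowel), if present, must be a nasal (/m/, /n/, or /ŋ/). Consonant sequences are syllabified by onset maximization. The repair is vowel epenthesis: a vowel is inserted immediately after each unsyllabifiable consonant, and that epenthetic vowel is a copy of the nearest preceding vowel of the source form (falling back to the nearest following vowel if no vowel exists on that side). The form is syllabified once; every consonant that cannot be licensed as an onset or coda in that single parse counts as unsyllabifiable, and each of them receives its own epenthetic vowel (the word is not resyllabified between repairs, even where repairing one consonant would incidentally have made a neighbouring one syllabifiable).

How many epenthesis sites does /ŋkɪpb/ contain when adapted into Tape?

3

The unsyllabifiable consonants are /ŋ/, /p/, /b/; each receives one epenthetic vowel.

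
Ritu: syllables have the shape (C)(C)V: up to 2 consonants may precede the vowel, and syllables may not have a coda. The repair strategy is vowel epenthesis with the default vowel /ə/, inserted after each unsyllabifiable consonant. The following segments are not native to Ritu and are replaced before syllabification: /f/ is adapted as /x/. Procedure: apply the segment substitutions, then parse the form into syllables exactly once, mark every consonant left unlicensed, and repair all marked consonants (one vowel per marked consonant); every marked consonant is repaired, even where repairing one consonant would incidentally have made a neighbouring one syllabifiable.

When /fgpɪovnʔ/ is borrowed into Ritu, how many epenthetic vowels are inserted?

After substitution the input is /xgpɪovnʔ/.
The unsyllabifiable consonants are /x/, /v/, /n/, /ʔ/; each receives one epenthetic vowel.

4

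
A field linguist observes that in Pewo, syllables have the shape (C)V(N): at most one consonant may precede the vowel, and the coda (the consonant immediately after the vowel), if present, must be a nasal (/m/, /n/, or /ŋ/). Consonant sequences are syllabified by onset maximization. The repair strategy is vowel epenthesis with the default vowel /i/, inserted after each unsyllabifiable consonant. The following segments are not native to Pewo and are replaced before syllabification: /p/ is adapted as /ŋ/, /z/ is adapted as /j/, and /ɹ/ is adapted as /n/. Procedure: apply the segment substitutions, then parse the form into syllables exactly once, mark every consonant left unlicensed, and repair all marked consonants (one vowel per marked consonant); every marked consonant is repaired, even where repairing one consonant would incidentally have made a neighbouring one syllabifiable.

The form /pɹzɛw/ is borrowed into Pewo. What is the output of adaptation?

Substitution: /p/ → /ŋ/, /ɹ/ → /n/, /z/ → /j/, giving /ŋnjɛw/.
Under (C)V(N), the unsyllabifiable consonants are /ŋ/, /n/, /w/ (only a nasal (/m/, /n/, or /ŋ/) is licensed in coda position; onsets are limited to one consonant).
Epenthesis after each stranded consonant: /ŋ/ → /ŋi/, /n/ → /ni/, /w/ → /wi/.

ŋinijɛwi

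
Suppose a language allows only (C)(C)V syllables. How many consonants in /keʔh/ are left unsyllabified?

2

The consonants /ʔ/, /h/ cannot be parsed into a legal (C)(C)V syllable (no codas are permitted; onsets may contain at most 2 consonants).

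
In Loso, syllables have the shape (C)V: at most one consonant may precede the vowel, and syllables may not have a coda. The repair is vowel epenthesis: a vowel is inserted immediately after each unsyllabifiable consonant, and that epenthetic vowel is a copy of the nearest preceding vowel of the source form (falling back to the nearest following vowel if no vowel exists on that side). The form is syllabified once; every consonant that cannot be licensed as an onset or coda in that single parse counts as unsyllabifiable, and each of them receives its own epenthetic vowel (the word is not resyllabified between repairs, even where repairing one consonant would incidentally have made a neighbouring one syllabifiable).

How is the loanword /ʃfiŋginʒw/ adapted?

The consonants /ʃ/, /ŋ/, /n/, /ʒ/, /w/ cannot be parsed into a legal (C)V syllable (no codas are permitted; onsets are limited to one consonant).
Each unlicensed consonant becomes the onset of a new syllable: /ʃ/ → /ʃi/, /ŋ/ → /ŋi/, /n/ → /ni/, /ʒ/ → /ʒi/, /w/ → /wi/.

ʃifiŋiginiʒiwi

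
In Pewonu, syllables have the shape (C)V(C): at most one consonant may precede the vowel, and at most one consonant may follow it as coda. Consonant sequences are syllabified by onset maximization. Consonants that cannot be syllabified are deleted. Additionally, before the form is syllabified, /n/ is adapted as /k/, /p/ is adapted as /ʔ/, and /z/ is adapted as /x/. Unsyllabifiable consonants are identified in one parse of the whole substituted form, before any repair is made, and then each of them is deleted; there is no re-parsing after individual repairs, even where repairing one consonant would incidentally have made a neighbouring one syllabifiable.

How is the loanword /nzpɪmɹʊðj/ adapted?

ʔɪmɹʊð

Substitution: /n/ → /k/, /z/ → /x/, /p/ → /ʔ/, giving /kxʔɪmɹʊðj/.
The consonants /k/, /x/, /j/ cannot be parsed into a legal (C)V(C) syllable (at most one coda consonant is licensed; onsets are limited to one consonant).
Deletion applies to /k/, /x/, /j/.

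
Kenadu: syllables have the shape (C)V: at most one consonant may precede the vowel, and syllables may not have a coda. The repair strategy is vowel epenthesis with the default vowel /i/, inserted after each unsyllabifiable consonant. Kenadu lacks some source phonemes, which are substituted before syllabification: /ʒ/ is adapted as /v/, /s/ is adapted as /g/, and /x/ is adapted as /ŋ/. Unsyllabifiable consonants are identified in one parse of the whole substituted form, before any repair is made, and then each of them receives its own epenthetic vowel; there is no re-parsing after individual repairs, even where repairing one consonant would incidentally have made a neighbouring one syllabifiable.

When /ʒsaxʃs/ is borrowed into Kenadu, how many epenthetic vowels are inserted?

4

After substitution the input is /vgaŋʃg/.
The unsyllabifiable consonants are /v/, /ŋ/, /ʃ/, /g/; each receives one epenthetic vowel.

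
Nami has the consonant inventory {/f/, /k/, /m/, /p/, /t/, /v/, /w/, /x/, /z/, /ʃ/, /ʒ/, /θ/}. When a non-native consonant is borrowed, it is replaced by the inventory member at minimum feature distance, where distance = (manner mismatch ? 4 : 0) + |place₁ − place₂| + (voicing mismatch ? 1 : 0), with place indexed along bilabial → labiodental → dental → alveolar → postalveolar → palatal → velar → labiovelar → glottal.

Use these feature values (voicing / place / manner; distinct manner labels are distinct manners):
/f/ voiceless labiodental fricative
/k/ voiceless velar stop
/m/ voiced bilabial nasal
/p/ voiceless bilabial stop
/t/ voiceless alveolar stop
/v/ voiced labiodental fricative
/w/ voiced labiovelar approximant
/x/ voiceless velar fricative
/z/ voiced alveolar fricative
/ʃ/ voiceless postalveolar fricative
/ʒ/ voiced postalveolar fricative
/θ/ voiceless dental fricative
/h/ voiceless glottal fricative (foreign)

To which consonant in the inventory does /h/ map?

/x/ is closest: same manner (fricative), place distance 2 (glottal→velar), same voicing; total 2. Next closest is /ʃ/ at distance 4.

x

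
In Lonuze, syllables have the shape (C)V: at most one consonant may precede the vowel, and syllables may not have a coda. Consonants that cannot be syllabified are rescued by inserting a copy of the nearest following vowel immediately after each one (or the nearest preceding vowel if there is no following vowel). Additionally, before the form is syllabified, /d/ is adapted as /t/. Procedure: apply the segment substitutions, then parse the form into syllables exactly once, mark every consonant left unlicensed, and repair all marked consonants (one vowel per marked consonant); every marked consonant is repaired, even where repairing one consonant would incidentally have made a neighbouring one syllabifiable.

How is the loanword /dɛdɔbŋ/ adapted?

tɛtɔbɔŋɔ

Substitution: /d/ → /t/, giving /tɛtɔbŋ/.
Under (C)V, the unsyllabifiable consonants are /b/, /ŋ/ (no codas are permitted; onsets are limited to one consonant).
Inserting the epenthetic vowel yields /b/ → /bɔ/, /ŋ/ → /ŋɔ/.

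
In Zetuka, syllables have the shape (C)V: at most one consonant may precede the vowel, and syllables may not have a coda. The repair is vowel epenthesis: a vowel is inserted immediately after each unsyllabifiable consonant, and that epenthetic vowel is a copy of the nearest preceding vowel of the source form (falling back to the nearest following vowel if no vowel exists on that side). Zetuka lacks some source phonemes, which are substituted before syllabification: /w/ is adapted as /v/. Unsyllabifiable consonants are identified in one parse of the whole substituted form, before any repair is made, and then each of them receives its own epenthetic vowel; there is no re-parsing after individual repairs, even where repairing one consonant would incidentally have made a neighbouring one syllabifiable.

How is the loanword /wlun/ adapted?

vulunu

Substitution: /w/ → /v/, giving /vlun/.
Syllabifying with onset maximization leaves /v/, /n/ stranded (no codas are permitted; onsets are limited to one consonant).
Each unlicensed consonant becomes the onset of a new syllable: /v/ → /vu/, /n/ → /nu/.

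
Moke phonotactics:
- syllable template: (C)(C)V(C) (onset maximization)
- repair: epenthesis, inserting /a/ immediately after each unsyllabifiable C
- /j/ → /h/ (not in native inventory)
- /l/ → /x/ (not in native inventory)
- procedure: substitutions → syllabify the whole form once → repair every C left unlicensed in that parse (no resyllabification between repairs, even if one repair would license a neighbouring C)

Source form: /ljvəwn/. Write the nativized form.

xahvəwna

Substitution: /l/ → /x/, /j/ → /h/, giving /xhvəwn/.
The consonants /x/, /n/ cannot be parsed into a legal (C)(C)V(C) syllable (at most one coda consonant is licensed; onsets may contain at most 2 consonants).
Epenthesis after each stranded consonant: /x/ → /xa/, /n/ → /na/.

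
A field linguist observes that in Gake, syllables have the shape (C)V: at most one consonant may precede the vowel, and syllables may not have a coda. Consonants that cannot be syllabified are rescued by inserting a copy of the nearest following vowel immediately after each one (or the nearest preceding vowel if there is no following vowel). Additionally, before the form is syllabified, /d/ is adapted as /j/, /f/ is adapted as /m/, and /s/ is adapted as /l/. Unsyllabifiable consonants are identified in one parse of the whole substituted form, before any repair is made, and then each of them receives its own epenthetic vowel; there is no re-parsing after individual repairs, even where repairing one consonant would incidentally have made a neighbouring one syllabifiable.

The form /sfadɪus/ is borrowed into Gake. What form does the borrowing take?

lamajɪulu

Substitution: /s/ → /l/, /f/ → /m/, /d/ → /j/, giving /lmajɪul/.
Syllabifying with onset maximization leaves /l/, /l/ stranded (no codas are permitted; onsets are limited to one consonant).
Inserting the epenthetic vowel yields /l/ → /la/, /l/ → /lu/.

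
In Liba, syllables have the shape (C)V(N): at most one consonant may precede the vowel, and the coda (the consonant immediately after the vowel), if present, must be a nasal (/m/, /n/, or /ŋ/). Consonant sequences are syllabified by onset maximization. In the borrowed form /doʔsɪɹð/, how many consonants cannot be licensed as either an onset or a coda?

Syllabifying with onset maximization leaves /ʔ/, /ɹ/, /ð/ stranded (only a nasal (/m/, /n/, or /ŋ/) is licensed in coda position; onsets are limited to one consonant).

3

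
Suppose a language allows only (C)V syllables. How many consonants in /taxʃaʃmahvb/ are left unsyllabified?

The consonants /x/, /ʃ/, /h/, /v/, /b/ cannot be parsed into a legal (C)V syllable (no codas are permitted; onsets are limited to one consonant).

5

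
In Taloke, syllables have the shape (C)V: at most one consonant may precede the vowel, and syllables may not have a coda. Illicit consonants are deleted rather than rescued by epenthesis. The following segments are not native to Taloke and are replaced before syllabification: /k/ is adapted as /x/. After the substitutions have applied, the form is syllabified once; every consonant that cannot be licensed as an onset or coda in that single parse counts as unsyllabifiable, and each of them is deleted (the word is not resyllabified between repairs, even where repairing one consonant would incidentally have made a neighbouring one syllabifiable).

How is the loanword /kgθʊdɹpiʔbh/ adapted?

θʊpi

Substitution: /k/ → /x/, giving /xgθʊdɹpiʔbh/.
The consonants /x/, /g/, /d/, /ɹ/, /ʔ/, /b/, /h/ cannot be parsed into a legal (C)V syllable (no codas are permitted; onsets are limited to one consonant).
Deletion applies to /x/, /g/, /d/, /ɹ/, /ʔ/, /b/, /h/.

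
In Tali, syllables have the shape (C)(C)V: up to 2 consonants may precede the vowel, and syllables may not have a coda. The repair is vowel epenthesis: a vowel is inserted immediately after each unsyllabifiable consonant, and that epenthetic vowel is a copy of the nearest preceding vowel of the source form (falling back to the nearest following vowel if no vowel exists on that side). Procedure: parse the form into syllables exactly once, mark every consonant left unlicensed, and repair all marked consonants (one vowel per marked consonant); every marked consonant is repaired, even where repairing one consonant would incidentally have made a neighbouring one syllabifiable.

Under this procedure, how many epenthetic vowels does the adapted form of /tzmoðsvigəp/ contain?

3

The unsyllabifiable consonants are /t/, /ð/, /p/; each receives one epenthetic vowel.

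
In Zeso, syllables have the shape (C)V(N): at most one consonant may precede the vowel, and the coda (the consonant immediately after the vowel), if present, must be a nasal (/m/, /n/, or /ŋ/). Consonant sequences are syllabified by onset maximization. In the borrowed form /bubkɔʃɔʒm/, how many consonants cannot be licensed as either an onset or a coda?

3

Syllabifying with onset maximization leaves /b/, /ʒ/, /m/ stranded (only a nasal (/m/, /n/, or /ŋ/) is licensed in coda position; onsets are limited to one consonant).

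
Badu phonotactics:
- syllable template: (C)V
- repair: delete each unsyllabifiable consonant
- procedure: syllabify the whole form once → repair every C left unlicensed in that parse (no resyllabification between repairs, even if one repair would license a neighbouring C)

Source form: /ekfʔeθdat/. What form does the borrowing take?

eʔeda

Syllabifying with onset maximization leaves /k/, /f/, /θ/, /t/ stranded (no codas are permitted; onsets are limited to one consonant).
Each unlicensed consonant is deleted: /k/, /f/, /θ/, /t/.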